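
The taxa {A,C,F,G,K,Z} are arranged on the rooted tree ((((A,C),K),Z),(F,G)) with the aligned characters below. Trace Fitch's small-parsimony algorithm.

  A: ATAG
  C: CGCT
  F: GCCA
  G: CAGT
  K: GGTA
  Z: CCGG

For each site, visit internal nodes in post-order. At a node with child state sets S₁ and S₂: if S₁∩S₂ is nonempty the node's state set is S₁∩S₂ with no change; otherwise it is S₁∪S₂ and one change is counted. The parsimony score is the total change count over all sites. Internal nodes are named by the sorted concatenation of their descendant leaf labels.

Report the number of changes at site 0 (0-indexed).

AC@0: {A} ∪ {C} = {A,C} (union, +1)
ACK@0: {A,C} ∪ {G} = {A,C,G} (union, +1)
ACKZ@0: {A,C,G} ∩ {C} = {C} (intersection, +0)
FG@0: {G} ∪ {C} = {C,G} (union, +1)
ACFGKZ@0: {C} ∩ {C,G} = {C} (intersection, +0)
AC@1: {T} ∪ {G} = {G,T} (union, +1)
ACK@1: {G,T} ∩ {G} = {G} (intersection, +0)
ACKZ@1: {G} ∪ {C} = {C,G} (union, +1)
FG@1: {C} ∪ {A} = {A,C} (union, +1)
ACFGKZ@1: {C,G} ∩ {A,C} = {C} (intersection, +0)
AC@2: {A} ∪ {C} = {A,C} (union, +1)
ACK@2: {A,C} ∪ {T} = {A,C,T} (union, +1)
ACKZ@2: {A,C,T} ∪ {G} = {A,C,G,T} (union, +1)
FG@2: {C} ∪ {G} = {C,G} (union, +1)
ACFGKZ@2: {A,C,G,T} ∩ {C,G} = {C,G} (intersection, +0)
AC@3: {G} ∪ {T} = {G,T} (union, +1)
ACK@3: {G,T} ∪ {A} = {A,G,T} (union, +1)
ACKZ@3: {A,G,T} ∩ {G} = {G} (intersection, +0)
FG@3: {A} ∪ {T} = {A,T} (union, +1)
ACFGKZ@3: {G} ∪ {A,T} = {A,G,T} (union, +1)
per-site changes: [3, 3, 4, 4]; total = 14

3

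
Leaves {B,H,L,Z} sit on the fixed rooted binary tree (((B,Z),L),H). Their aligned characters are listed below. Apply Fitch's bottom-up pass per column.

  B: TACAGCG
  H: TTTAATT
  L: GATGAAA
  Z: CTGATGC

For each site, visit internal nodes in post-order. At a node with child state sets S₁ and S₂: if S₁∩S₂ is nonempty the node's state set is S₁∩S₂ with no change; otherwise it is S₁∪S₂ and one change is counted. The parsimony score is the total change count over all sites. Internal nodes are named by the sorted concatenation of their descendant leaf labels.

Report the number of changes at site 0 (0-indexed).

site 0, node BZ: B={T} ∪ Z={C} → {C,T} (+1)
site 0, node BLZ: BZ={C,T} ∪ L={G} → {C,G,T} (+1)
site 0, node BHLZ: BLZ={C,G,T} ∩ H={T} → {T} (+0)
site 1, node BZ: B={A} ∪ Z={T} → {A,T} (+1)
site 1, node BLZ: BZ={A,T} ∩ L={A} → {A} (+0)
site 1, node BHLZ: BLZ={A} ∪ H={T} → {A,T} (+1)
site 2, node BZ: B={C} ∪ Z={G} → {C,G} (+1)
site 2, node BLZ: BZ={C,G} ∪ L={T} → {C,G,T} (+1)
site 2, node BHLZ: BLZ={C,G,T} ∩ H={T} → {T} (+0)
site 3, node BZ: B={A} ∩ Z={A} → {A} (+0)
site 3, node BLZ: BZ={A} ∪ L={G} → {A,G} (+1)
site 3, node BHLZ: BLZ={A,G} ∩ H={A} → {A} (+0)
site 4, node BZ: B={G} ∪ Z={T} → {G,T} (+1)
site 4, node BLZ: BZ={G,T} ∪ L={A} → {A,G,T} (+1)
site 4, node BHLZ: BLZ={A,G,T} ∩ H={A} → {A} (+0)
site 5, node BZ: B={C} ∪ Z={G} → {C,G} (+1)
site 5, node BLZ: BZ={C,G} ∪ L={A} → {A,C,G} (+1)
site 5, node BHLZ: BLZ={A,C,G} ∪ H={T} → {A,C,G,T} (+1)
site 6, node BZ: B={G} ∪ Z={C} → {C,G} (+1)
site 6, node BLZ: BZ={C,G} ∪ L={A} → {A,C,G} (+1)
site 6, node BHLZ: BLZ={A,C,G} ∪ H={T} → {A,C,G,T} (+1)
per-site changes: [2, 2, 2, 1, 2, 3, 3]; total = 15

2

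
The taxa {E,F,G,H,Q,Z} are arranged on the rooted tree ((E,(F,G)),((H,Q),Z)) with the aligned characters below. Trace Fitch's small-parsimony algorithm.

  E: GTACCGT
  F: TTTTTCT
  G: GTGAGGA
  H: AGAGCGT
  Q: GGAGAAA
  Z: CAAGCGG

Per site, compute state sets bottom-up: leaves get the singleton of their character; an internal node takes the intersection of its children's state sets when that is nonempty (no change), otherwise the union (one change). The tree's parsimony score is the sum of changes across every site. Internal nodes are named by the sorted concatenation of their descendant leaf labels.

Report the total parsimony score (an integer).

18

site 0, node FG: F={T} ∪ G={G} → {G,T} (+1)
site 0, node EFG: E={G} ∩ FG={G,T} → {G} (+0)
site 0, node HQ: H={A} ∪ Q={G} → {A,G} (+1)
site 0, node HQZ: HQ={A,G} ∪ Z={C} → {A,C,G} (+1)
site 0, node EFGHQZ: EFG={G} ∩ HQZ={A,C,G} → {G} (+0)
site 1, node FG: F={T} ∩ G={T} → {T} (+0)
site 1, node EFG: E={T} ∩ FG={T} → {T} (+0)
site 1, node HQ: H={G} ∩ Q={G} → {G} (+0)
site 1, node HQZ: HQ={G} ∪ Z={A} → {A,G} (+1)
site 1, node EFGHQZ: EFG={T} ∪ HQZ={A,G} → {A,G,T} (+1)
site 2, node FG: F={T} ∪ G={G} → {G,T} (+1)
site 2, node EFG: E={A} ∪ FG={G,T} → {A,G,T} (+1)
site 2, node HQ: H={A} ∩ Q={A} → {A} (+0)
site 2, node HQZ: HQ={A} ∩ Z={A} → {A} (+0)
site 2, node EFGHQZ: EFG={A,G,T} ∩ HQZ={A} → {A} (+0)
site 3, node FG: F={T} ∪ G={A} → {A,T} (+1)
site 3, node EFG: E={C} ∪ FG={A,T} → {A,C,T} (+1)
site 3, node HQ: H={G} ∩ Q={G} → {G} (+0)
site 3, node HQZ: HQ={G} ∩ Z={G} → {G} (+0)
site 3, node EFGHQZ: EFG={A,C,T} ∪ HQZ={G} → {A,C,G,T} (+1)
site 4, node FG: F={T} ∪ G={G} → {G,T} (+1)
site 4, node EFG: E={C} ∪ FG={G,T} → {C,G,T} (+1)
site 4, node HQ: H={C} ∪ Q={A} → {A,C} (+1)
site 4, node HQZ: HQ={A,C} ∩ Z={C} → {C} (+0)
site 4, node EFGHQZ: EFG={C,G,T} ∩ HQZ={C} → {C} (+0)
site 5, node FG: F={C} ∪ G={G} → {C,G} (+1)
site 5, node EFG: E={G} ∩ FG={C,G} → {G} (+0)
site 5, node HQ: H={G} ∪ Q={A} → {A,G} (+1)
site 5, node HQZ: HQ={A,G} ∩ Z={G} → {G} (+0)
site 5, node EFGHQZ: EFG={G} ∩ HQZ={G} → {G} (+0)
site 6, node FG: F={T} ∪ G={A} → {A,T} (+1)
site 6, node EFG: E={T} ∩ FG={A,T} → {T} (+0)
site 6, node HQ: H={T} ∪ Q={A} → {A,T} (+1)
site 6, node HQZ: HQ={A,T} ∪ Z={G} → {A,G,T} (+1)
site 6, node EFGHQZ: EFG={T} ∩ HQZ={A,G,T} → {T} (+0)
per-site changes: [3, 2, 2, 3, 3, 2, 3]; total = 18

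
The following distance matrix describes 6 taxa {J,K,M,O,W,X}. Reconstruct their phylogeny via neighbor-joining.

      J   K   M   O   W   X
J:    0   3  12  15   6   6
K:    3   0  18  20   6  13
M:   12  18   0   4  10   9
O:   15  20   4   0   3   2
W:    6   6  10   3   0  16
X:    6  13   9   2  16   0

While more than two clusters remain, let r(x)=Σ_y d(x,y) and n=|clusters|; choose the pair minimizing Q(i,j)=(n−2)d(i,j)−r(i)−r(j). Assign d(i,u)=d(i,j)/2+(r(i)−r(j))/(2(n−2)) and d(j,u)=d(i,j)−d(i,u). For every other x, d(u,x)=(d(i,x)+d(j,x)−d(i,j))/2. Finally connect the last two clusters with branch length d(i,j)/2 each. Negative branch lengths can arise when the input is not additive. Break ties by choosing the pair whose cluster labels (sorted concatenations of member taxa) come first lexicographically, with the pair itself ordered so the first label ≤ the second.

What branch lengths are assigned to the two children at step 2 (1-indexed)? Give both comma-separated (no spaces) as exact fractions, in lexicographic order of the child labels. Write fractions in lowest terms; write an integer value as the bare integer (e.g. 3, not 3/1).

iteration 1: select J,K (d=3, Q=-90); attach at lengths (-3/4, 15/4); label the merged cluster JK
  updated: d(JK,M)=27/2, d(JK,O)=16, d(JK,W)=9/2, d(JK,X)=8
iteration 2: select JK,W (d=9/2, Q=-62); attach at lengths (11/3, 5/6); label the merged cluster JKW
  updated: d(JKW,M)=19/2, d(JKW,O)=29/4, d(JKW,X)=39/4
iteration 3: select JKW,M (d=19/2, Q=-30); attach at lengths (23/4, 15/4); label the merged cluster JKMW
  updated: d(JKMW,O)=7/8, d(JKMW,X)=37/8
iteration 4: select JKMW,O (d=7/8, Q=-15/2); attach at lengths (7/4, -7/8); label the merged cluster JKMOW
  updated: d(JKMOW,X)=23/8
iteration 5: select JKMOW,X (d=23/8); attach at lengths (23/16, 23/16); label the merged cluster JKMOWX
final tree: (((((J:-3/4,K:15/4):11/3,W:5/6):23/4,M:15/4):7/4,O:-7/8):23/16,X:23/16)
total length: 83/4

11/3,5/6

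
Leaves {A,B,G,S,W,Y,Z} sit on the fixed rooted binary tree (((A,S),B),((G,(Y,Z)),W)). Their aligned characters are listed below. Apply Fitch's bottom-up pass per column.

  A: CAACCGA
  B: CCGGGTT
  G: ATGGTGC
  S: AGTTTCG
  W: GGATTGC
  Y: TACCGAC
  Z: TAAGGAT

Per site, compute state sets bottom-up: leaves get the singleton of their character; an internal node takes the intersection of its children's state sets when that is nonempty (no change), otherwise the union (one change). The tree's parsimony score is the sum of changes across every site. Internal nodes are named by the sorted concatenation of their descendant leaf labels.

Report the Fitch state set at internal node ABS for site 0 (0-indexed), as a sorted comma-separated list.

C

[col 0] AS: children A:{C}, S:{A} ∪→ {A,C}; cost 1
[col 0] ABS: children AS:{A,C}, B:{C} ∩→ {C}; cost 0
[col 0] YZ: children Y:{T}, Z:{T} ∩→ {T}; cost 0
[col 0] GYZ: children G:{A}, YZ:{T} ∪→ {A,T}; cost 1
[col 0] GWYZ: children GYZ:{A,T}, W:{G} ∪→ {A,G,T}; cost 1
[col 0] ABGSWYZ: children ABS:{C}, GWYZ:{A,G,T} ∪→ {A,C,G,T}; cost 1
[col 1] AS: children A:{A}, S:{G} ∪→ {A,G}; cost 1
[col 1] ABS: children AS:{A,G}, B:{C} ∪→ {A,C,G}; cost 1
[col 1] YZ: children Y:{A}, Z:{A} ∩→ {A}; cost 0
[col 1] GYZ: children G:{T}, YZ:{A} ∪→ {A,T}; cost 1
[col 1] GWYZ: children GYZ:{A,T}, W:{G} ∪→ {A,G,T}; cost 1
[col 1] ABGSWYZ: children ABS:{A,C,G}, GWYZ:{A,G,T} ∩→ {A,G}; cost 0
[col 2] AS: children A:{A}, S:{T} ∪→ {A,T}; cost 1
[col 2] ABS: children AS:{A,T}, B:{G} ∪→ {A,G,T}; cost 1
[col 2] YZ: children Y:{C}, Z:{A} ∪→ {A,C}; cost 1
[col 2] GYZ: children G:{G}, YZ:{A,C} ∪→ {A,C,G}; cost 1
[col 2] GWYZ: children GYZ:{A,C,G}, W:{A} ∩→ {A}; cost 0
[col 2] ABGSWYZ: children ABS:{A,G,T}, GWYZ:{A} ∩→ {A}; cost 0
[col 3] AS: children A:{C}, S:{T} ∪→ {C,T}; cost 1
[col 3] ABS: children AS:{C,T}, B:{G} ∪→ {C,G,T}; cost 1
[col 3] YZ: children Y:{C}, Z:{G} ∪→ {C,G}; cost 1
[col 3] GYZ: children G:{G}, YZ:{C,G} ∩→ {G}; cost 0
[col 3] GWYZ: children GYZ:{G}, W:{T} ∪→ {G,T}; cost 1
[col 3] ABGSWYZ: children ABS:{C,G,T}, GWYZ:{G,T} ∩→ {G,T}; cost 0
[col 4] AS: children A:{C}, S:{T} ∪→ {C,T}; cost 1
[col 4] ABS: children AS:{C,T}, B:{G} ∪→ {C,G,T}; cost 1
[col 4] YZ: children Y:{G}, Z:{G} ∩→ {G}; cost 0
[col 4] GYZ: children G:{T}, YZ:{G} ∪→ {G,T}; cost 1
[col 4] GWYZ: children GYZ:{G,T}, W:{T} ∩→ {T}; cost 0
[col 4] ABGSWYZ: children ABS:{C,G,T}, GWYZ:{T} ∩→ {T}; cost 0
[col 5] AS: children A:{G}, S:{C} ∪→ {C,G}; cost 1
[col 5] ABS: children AS:{C,G}, B:{T} ∪→ {C,G,T}; cost 1
[col 5] YZ: children Y:{A}, Z:{A} ∩→ {A}; cost 0
[col 5] GYZ: children G:{G}, YZ:{A} ∪→ {A,G}; cost 1
[col 5] GWYZ: children GYZ:{A,G}, W:{G} ∩→ {G}; cost 0
[col 5] ABGSWYZ: children ABS:{C,G,T}, GWYZ:{G} ∩→ {G}; cost 0
[col 6] AS: children A:{A}, S:{G} ∪→ {A,G}; cost 1
[col 6] ABS: children AS:{A,G}, B:{T} ∪→ {A,G,T}; cost 1
[col 6] YZ: children Y:{C}, Z:{T} ∪→ {C,T}; cost 1
[col 6] GYZ: children G:{C}, YZ:{C,T} ∩→ {C}; cost 0
[col 6] GWYZ: children GYZ:{C}, W:{C} ∩→ {C}; cost 0
[col 6] ABGSWYZ: children ABS:{A,G,T}, GWYZ:{C} ∪→ {A,C,G,T}; cost 1
per-site changes: [4, 4, 4, 4, 3, 3, 4]; total = 26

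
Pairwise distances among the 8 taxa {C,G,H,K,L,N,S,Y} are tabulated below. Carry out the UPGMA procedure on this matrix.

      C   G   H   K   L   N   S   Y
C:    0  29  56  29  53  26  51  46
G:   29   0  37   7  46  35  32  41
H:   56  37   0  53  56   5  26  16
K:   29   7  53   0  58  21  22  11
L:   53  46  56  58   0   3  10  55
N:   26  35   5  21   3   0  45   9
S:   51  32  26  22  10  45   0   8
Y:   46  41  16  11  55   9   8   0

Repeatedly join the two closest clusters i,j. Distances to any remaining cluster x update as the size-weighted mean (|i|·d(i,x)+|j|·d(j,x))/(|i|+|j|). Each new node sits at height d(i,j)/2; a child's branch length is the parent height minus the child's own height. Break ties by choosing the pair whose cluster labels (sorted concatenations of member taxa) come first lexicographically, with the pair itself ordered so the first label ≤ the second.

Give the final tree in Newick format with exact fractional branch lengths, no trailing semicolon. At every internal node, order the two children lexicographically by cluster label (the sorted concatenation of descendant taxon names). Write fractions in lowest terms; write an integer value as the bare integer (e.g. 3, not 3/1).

step 1: merge (L,N) at d=3; branch lengths L→3/2, N→3/2; new cluster LN
  updated: d(C,LN)=79/2, d(G,LN)=81/2, d(H,LN)=61/2, d(K,LN)=79/2, d(LN,S)=55/2, d(LN,Y)=32
step 2: merge (G,K) at d=7; branch lengths G→7/2, K→7/2; new cluster GK
  updated: d(C,GK)=29, d(GK,H)=45, d(GK,LN)=40, d(GK,S)=27, d(GK,Y)=26
step 3: merge (S,Y) at d=8; branch lengths S→4, Y→4; new cluster SY
  updated: d(C,SY)=97/2, d(GK,SY)=53/2, d(H,SY)=21, d(LN,SY)=119/4
step 4: merge (H,SY) at d=21; branch lengths H→21/2, SY→13/2; new cluster HSY
  updated: d(C,HSY)=51, d(GK,HSY)=98/3, d(HSY,LN)=30
step 5: merge (C,GK) at d=29; branch lengths C→29/2, GK→11; new cluster CGK
  updated: d(CGK,HSY)=349/9, d(CGK,LN)=239/6
step 6: merge (HSY,LN) at d=30; branch lengths HSY→9/2, LN→27/2; new cluster HLNSY
  updated: d(CGK,HLNSY)=196/5
step 7: merge (CGK,HLNSY) at d=196/5; branch lengths CGK→51/10, HLNSY→23/5; new cluster CGHKLNSY
final tree: ((C:29/2,(G:7/2,K:7/2):11):51/10,((H:21/2,(S:4,Y:4):13/2):9/2,(L:3/2,N:3/2):27/2):23/5)
total length: 441/5

((C:29/2,(G:7/2,K:7/2):11):51/10,((H:21/2,(S:4,Y:4):13/2):9/2,(L:3/2,N:3/2):27/2):23/5)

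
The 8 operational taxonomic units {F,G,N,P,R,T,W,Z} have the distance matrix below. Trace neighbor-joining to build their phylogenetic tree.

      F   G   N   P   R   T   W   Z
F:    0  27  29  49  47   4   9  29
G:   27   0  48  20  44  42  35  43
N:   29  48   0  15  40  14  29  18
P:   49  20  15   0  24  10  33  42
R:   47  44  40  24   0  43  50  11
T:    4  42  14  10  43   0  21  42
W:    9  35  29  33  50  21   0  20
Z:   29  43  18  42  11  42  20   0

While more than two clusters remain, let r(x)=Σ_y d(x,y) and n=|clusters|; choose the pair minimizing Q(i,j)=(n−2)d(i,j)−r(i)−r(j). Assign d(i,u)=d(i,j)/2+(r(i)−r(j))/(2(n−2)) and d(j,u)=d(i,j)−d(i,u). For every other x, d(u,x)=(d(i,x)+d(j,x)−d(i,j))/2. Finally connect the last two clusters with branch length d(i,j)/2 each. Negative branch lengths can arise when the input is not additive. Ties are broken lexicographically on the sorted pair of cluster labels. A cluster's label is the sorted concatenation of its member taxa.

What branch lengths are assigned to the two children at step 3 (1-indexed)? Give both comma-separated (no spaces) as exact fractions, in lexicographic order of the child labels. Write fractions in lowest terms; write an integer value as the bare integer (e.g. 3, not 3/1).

1. join R+Z (d=11, Q=-398) ⇒ RZ; edges |R|=10, |Z|=1
  updated: d(F,RZ)=65/2, d(G,RZ)=38, d(N,RZ)=47/2, d(P,RZ)=55/2, d(RZ,T)=37, d(RZ,W)=59/2
2. join G+P (d=20, Q=-529/2) ⇒ GP; edges |G|=311/20, |P|=89/20
  updated: d(F,GP)=28, d(GP,N)=43/2, d(GP,RZ)=91/4, d(GP,T)=16, d(GP,W)=24
3. join F+W (d=9, Q=-179) ⇒ FW; edges |F|=13/4, |W|=23/4
  updated: d(FW,GP)=43/2, d(FW,N)=49/2, d(FW,RZ)=53/2, d(FW,T)=8
4. join FW+T (d=8, Q=-263/2) ⇒ FTW; edges |FW|=59/12, |T|=37/12
  updated: d(FTW,GP)=59/4, d(FTW,N)=61/4, d(FTW,RZ)=111/4
5. join FTW+N (d=61/4, Q=-175/2) ⇒ FNTW; edges |FTW|=7, |N|=33/4
  updated: d(FNTW,GP)=21/2, d(FNTW,RZ)=18
6. join FNTW+GP (d=21/2, Q=-205/4) ⇒ FGNPTW; edges |FNTW|=23/8, |GP|=61/8
  updated: d(FGNPTW,RZ)=121/8
7. join FGNPTW+RZ (d=121/8) ⇒ FGNPRTWZ; edges |FGNPTW|=121/16, |RZ|=121/16
final tree: (((((F:13/4,W:23/4):59/12,T:37/12):7,N:33/4):23/8,(G:311/20,P:89/20):61/8):121/16,(R:10,Z:1):121/16)
total length: 711/8

13/4,23/4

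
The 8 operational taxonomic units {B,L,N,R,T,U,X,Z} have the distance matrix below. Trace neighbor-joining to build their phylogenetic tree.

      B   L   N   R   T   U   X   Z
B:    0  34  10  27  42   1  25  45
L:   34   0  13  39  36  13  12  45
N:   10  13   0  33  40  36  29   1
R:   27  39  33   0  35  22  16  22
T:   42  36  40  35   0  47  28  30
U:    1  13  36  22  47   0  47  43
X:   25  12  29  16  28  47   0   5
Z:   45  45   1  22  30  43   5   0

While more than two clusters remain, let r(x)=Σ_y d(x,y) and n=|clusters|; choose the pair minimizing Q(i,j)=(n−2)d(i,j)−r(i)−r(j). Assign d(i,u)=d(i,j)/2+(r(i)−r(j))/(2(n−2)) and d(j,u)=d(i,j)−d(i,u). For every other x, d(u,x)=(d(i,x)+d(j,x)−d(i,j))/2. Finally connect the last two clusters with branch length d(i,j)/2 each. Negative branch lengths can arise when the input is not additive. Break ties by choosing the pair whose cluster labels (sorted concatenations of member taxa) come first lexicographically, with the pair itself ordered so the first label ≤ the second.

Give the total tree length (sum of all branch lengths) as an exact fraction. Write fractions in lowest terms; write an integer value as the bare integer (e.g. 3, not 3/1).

2669/32

1. join B+U (d=1, Q=-387) ⇒ BU; edges |B|=-19/12, |U|=31/12
  updated: d(BU,L)=23, d(BU,N)=45/2, d(BU,R)=24, d(BU,T)=44, d(BU,X)=71/2, d(BU,Z)=87/2
2. join N+Z (d=1, Q=-280) ⇒ NZ; edges |N|=-3/10, |Z|=13/10
  updated: d(BU,NZ)=65/2, d(L,NZ)=57/2, d(NZ,R)=27, d(NZ,T)=69/2, d(NZ,X)=33/2
3. join BU+L (d=23, Q=-411/2) ⇒ BLU; edges |BU|=225/16, |L|=143/16
  updated: d(BLU,NZ)=19, d(BLU,R)=20, d(BLU,T)=57/2, d(BLU,X)=49/4
4. join R+X (d=16, Q=-491/4) ⇒ RX; edges |R|=293/24, |X|=91/24
  updated: d(BLU,RX)=65/8, d(NZ,RX)=55/4, d(RX,T)=47/2
5. join BLU+T (d=57/2, Q=-681/8) ⇒ BLTU; edges |BLU|=209/32, |T|=703/32
  updated: d(BLTU,NZ)=25/2, d(BLTU,RX)=25/16
6. join BLTU+NZ (d=25/2, Q=-445/16) ⇒ BLNTUZ; edges |BLTU|=5/32, |NZ|=395/32
  updated: d(BLNTUZ,RX)=45/32
7. join BLNTUZ+RX (d=45/32) ⇒ BLNRTUXZ; edges |BLNTUZ|=45/64, |RX|=45/64
final tree: (((((B:-19/12,U:31/12):225/16,L:143/16):209/32,T:703/32):5/32,(N:-3/10,Z:13/10):395/32):45/64,(R:293/24,X:91/24):45/64)
total length: 2669/32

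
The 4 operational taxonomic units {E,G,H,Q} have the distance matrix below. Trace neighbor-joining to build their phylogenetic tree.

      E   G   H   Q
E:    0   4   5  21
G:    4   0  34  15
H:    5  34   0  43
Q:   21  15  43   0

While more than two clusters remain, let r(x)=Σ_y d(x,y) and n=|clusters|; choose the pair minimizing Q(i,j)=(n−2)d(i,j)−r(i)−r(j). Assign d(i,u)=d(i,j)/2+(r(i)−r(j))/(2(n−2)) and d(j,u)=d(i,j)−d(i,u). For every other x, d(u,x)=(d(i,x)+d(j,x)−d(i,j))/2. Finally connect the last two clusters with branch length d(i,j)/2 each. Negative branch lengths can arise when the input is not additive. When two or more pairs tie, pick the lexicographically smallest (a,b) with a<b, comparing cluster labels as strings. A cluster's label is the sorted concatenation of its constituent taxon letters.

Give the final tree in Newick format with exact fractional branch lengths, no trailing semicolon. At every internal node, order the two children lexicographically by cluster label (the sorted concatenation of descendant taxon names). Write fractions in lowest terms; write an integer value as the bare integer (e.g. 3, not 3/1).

iteration 1: select E,H (d=5, Q=-102); attach at lengths (-21/2, 31/2); label the merged cluster EH
  updated: d(EH,G)=33/2, d(EH,Q)=59/2
iteration 2: select EH,G (d=33/2, Q=-61); attach at lengths (31/2, 1); label the merged cluster EGH
  updated: d(EGH,Q)=14
iteration 3: select EGH,Q (d=14); attach at lengths (7, 7); label the merged cluster EGHQ
final tree: (((E:-21/2,H:31/2):31/2,G:1):7,Q:7)
total length: 71/2

(((E:-21/2,H:31/2):31/2,G:1):7,Q:7)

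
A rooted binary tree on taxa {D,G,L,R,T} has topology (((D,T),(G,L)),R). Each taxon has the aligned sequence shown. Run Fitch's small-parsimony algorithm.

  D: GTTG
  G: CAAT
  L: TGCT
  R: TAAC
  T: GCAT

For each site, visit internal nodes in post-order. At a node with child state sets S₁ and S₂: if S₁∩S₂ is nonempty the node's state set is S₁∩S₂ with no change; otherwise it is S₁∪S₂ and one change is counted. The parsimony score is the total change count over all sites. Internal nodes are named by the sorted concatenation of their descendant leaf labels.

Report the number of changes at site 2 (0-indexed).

site 0, node DT: D={G} ∩ T={G} → {G} (+0)
site 0, node GL: G={C} ∪ L={T} → {C,T} (+1)
site 0, node DGLT: DT={G} ∪ GL={C,T} → {C,G,T} (+1)
site 0, node DGLRT: DGLT={C,G,T} ∩ R={T} → {T} (+0)
site 1, node DT: D={T} ∪ T={C} → {C,T} (+1)
site 1, node GL: G={A} ∪ L={G} → {A,G} (+1)
site 1, node DGLT: DT={C,T} ∪ GL={A,G} → {A,C,G,T} (+1)
site 1, node DGLRT: DGLT={A,C,G,T} ∩ R={A} → {A} (+0)
site 2, node DT: D={T} ∪ T={A} → {A,T} (+1)
site 2, node GL: G={A} ∪ L={C} → {A,C} (+1)
site 2, node DGLT: DT={A,T} ∩ GL={A,C} → {A} (+0)
site 2, node DGLRT: DGLT={A} ∩ R={A} → {A} (+0)
site 3, node DT: D={G} ∪ T={T} → {G,T} (+1)
site 3, node GL: G={T} ∩ L={T} → {T} (+0)
site 3, node DGLT: DT={G,T} ∩ GL={T} → {T} (+0)
site 3, node DGLRT: DGLT={T} ∪ R={C} → {C,T} (+1)
per-site changes: [2, 3, 2, 2]; total = 9

2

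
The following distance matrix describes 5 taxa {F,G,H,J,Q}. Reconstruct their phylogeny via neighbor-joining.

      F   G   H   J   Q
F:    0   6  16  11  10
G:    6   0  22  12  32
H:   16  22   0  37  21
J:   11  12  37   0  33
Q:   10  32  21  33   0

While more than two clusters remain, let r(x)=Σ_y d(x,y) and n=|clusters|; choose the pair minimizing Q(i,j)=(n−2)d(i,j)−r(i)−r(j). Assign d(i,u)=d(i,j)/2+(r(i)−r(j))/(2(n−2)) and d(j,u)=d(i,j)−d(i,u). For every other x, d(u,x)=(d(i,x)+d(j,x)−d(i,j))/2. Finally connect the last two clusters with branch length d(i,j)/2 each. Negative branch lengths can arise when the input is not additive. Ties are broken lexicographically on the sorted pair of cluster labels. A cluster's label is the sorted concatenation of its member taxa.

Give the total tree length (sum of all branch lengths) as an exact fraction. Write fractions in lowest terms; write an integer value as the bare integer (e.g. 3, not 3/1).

1. join G+J (d=12, Q=-129) ⇒ GJ; edges |G|=5/2, |J|=19/2
  updated: d(F,GJ)=5/2, d(GJ,H)=47/2, d(GJ,Q)=53/2
2. join F+GJ (d=5/2, Q=-76) ⇒ FGJ; edges |F|=-19/4, |GJ|=29/4
  updated: d(FGJ,H)=37/2, d(FGJ,Q)=17
3. join FGJ+H (d=37/2, Q=-113/2) ⇒ FGHJ; edges |FGJ|=29/4, |H|=45/4
  updated: d(FGHJ,Q)=39/4
4. join FGHJ+Q (d=39/4) ⇒ FGHJQ; edges |FGHJ|=39/8, |Q|=39/8
final tree: (((F:-19/4,(G:5/2,J:19/2):29/4):29/4,H:45/4):39/8,Q:39/8)
total length: 171/4

171/4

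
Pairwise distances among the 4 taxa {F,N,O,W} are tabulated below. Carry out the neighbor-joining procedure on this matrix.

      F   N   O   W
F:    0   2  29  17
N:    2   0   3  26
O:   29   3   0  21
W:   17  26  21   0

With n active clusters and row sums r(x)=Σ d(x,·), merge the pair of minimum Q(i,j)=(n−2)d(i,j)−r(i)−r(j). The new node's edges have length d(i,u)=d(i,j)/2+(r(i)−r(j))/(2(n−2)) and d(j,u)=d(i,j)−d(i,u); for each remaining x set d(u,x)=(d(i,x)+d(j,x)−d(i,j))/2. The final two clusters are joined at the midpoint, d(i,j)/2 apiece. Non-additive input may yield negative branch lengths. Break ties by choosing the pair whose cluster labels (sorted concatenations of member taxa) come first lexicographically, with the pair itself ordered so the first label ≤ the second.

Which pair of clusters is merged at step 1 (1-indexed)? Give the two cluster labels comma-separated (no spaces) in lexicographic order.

F,W

step 1: merge (F,W) at d=17, Q=-78; branch lengths F→9/2, W→25/2; new cluster FW
  updated: d(FW,N)=11/2, d(FW,O)=33/2
step 2: merge (FW,N) at d=11/2, Q=-25; branch lengths FW→19/2, N→-4; new cluster FNW
  updated: d(FNW,O)=7
step 3: merge (FNW,O) at d=7; branch lengths FNW→7/2, O→7/2; new cluster FNOW
final tree: (((F:9/2,W:25/2):19/2,N:-4):7/2,O:7/2)
total length: 59/2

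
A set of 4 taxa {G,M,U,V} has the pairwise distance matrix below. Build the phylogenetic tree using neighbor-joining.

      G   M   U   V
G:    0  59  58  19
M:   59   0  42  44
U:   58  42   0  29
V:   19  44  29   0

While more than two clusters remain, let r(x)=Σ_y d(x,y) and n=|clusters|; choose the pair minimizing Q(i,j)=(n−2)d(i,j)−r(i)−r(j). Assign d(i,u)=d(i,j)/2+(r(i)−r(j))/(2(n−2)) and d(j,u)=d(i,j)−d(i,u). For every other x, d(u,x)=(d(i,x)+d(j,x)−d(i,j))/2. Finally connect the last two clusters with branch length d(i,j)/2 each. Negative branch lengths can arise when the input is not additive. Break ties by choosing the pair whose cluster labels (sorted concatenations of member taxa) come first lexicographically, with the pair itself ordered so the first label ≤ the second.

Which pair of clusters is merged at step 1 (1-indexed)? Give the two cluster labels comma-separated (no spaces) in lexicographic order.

G,V

step 1: merge (G,V) at d=19, Q=-190; branch lengths G→41/2, V→-3/2; new cluster GV
  updated: d(GV,M)=42, d(GV,U)=34
step 2: merge (GV,M) at d=42, Q=-118; branch lengths GV→17, M→25; new cluster GMV
  updated: d(GMV,U)=17
step 3: merge (GMV,U) at d=17; branch lengths GMV→17/2, U→17/2; new cluster GMUV
final tree: (((G:41/2,V:-3/2):17,M:25):17/2,U:17/2)
total length: 78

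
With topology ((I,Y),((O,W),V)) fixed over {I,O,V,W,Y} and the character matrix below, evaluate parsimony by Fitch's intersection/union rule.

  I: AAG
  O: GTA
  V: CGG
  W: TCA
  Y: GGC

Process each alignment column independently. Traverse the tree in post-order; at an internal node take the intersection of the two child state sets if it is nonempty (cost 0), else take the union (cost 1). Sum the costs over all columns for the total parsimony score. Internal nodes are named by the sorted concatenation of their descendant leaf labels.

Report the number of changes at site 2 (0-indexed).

2

[col 0] IY: children I:{A}, Y:{G} ∪→ {A,G}; cost 1
[col 0] OW: children O:{G}, W:{T} ∪→ {G,T}; cost 1
[col 0] OVW: children OW:{G,T}, V:{C} ∪→ {C,G,T}; cost 1
[col 0] IOVWY: children IY:{A,G}, OVW:{C,G,T} ∩→ {G}; cost 0
[col 1] IY: children I:{A}, Y:{G} ∪→ {A,G}; cost 1
[col 1] OW: children O:{T}, W:{C} ∪→ {C,T}; cost 1
[col 1] OVW: children OW:{C,T}, V:{G} ∪→ {C,G,T}; cost 1
[col 1] IOVWY: children IY:{A,G}, OVW:{C,G,T} ∩→ {G}; cost 0
[col 2] IY: children I:{G}, Y:{C} ∪→ {C,G}; cost 1
[col 2] OW: children O:{A}, W:{A} ∩→ {A}; cost 0
[col 2] OVW: children OW:{A}, V:{G} ∪→ {A,G}; cost 1
[col 2] IOVWY: children IY:{C,G}, OVW:{A,G} ∩→ {G}; cost 0
per-site changes: [3, 3, 2]; total = 8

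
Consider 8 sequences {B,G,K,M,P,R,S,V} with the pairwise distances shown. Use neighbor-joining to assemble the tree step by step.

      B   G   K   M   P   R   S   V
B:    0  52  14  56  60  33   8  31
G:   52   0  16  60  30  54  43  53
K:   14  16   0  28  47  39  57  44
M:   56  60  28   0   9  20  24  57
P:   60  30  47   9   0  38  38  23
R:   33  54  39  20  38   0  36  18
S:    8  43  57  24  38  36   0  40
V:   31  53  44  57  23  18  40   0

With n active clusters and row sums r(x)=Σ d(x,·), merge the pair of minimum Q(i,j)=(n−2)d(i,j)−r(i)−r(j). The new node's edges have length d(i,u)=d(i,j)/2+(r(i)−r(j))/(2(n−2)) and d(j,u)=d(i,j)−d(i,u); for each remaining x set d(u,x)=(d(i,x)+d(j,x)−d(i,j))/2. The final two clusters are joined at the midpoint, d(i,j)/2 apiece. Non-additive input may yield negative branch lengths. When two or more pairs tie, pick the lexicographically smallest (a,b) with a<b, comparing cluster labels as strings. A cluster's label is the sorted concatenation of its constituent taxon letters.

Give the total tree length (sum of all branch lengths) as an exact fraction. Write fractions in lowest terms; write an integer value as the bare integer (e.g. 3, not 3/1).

1689/16

1. join G+K (d=16, Q=-457) ⇒ GK; edges |G|=53/4, |K|=11/4
  updated: d(B,GK)=25, d(GK,M)=36, d(GK,P)=61/2, d(GK,R)=77/2, d(GK,S)=42, d(GK,V)=81/2
2. join B+S (d=8, Q=-361) ⇒ BS; edges |B|=13/2, |S|=3/2
  updated: d(BS,GK)=59/2, d(BS,M)=36, d(BS,P)=45, d(BS,R)=61/2, d(BS,V)=63/2
3. join M+P (d=9, Q=-535/2) ⇒ MP; edges |M|=97/16, |P|=47/16
  updated: d(BS,MP)=36, d(GK,MP)=115/4, d(MP,R)=49/2, d(MP,V)=71/2
4. join R+V (d=18, Q=-183) ⇒ RV; edges |R|=20/3, |V|=34/3
  updated: d(BS,RV)=22, d(GK,RV)=61/2, d(MP,RV)=21
5. join BS+GK (d=59/2, Q=-469/4) ⇒ BGKS; edges |BS|=231/16, |GK|=241/16
  updated: d(BGKS,MP)=141/8, d(BGKS,RV)=23/2
6. join BGKS+MP (d=141/8, Q=-401/8) ⇒ BGKMPS; edges |BGKS|=65/16, |MP|=217/16
  updated: d(BGKMPS,RV)=119/16
7. join BGKMPS+RV (d=119/16) ⇒ BGKMPRSV; edges |BGKMPS|=119/32, |RV|=119/32
final tree: ((((B:13/2,S:3/2):231/16,(G:53/4,K:11/4):241/16):65/16,(M:97/16,P:47/16):217/16):119/32,(R:20/3,V:34/3):119/32)
total length: 1689/16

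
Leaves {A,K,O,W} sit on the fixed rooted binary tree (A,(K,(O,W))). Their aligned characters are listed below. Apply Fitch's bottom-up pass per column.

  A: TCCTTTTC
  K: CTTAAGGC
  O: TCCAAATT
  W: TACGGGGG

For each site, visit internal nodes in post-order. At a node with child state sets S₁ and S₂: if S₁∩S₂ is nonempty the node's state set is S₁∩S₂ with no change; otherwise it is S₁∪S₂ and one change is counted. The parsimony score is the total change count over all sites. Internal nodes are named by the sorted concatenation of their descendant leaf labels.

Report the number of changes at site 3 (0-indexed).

2

OW@0: {T} ∩ {T} = {T} (intersection, +0)
KOW@0: {C} ∪ {T} = {C,T} (union, +1)
AKOW@0: {T} ∩ {C,T} = {T} (intersection, +0)
OW@1: {C} ∪ {A} = {A,C} (union, +1)
KOW@1: {T} ∪ {A,C} = {A,C,T} (union, +1)
AKOW@1: {C} ∩ {A,C,T} = {C} (intersection, +0)
OW@2: {C} ∩ {C} = {C} (intersection, +0)
KOW@2: {T} ∪ {C} = {C,T} (union, +1)
AKOW@2: {C} ∩ {C,T} = {C} (intersection, +0)
OW@3: {A} ∪ {G} = {A,G} (union, +1)
KOW@3: {A} ∩ {A,G} = {A} (intersection, +0)
AKOW@3: {T} ∪ {A} = {A,T} (union, +1)
OW@4: {A} ∪ {G} = {A,G} (union, +1)
KOW@4: {A} ∩ {A,G} = {A} (intersection, +0)
AKOW@4: {T} ∪ {A} = {A,T} (union, +1)
OW@5: {A} ∪ {G} = {A,G} (union, +1)
KOW@5: {G} ∩ {A,G} = {G} (intersection, +0)
AKOW@5: {T} ∪ {G} = {G,T} (union, +1)
OW@6: {T} ∪ {G} = {G,T} (union, +1)
KOW@6: {G} ∩ {G,T} = {G} (intersection, +0)
AKOW@6: {T} ∪ {G} = {G,T} (union, +1)
OW@7: {T} ∪ {G} = {G,T} (union, +1)
KOW@7: {C} ∪ {G,T} = {C,G,T} (union, +1)
AKOW@7: {C} ∩ {C,G,T} = {C} (intersection, +0)
per-site changes: [1, 2, 1, 2, 2, 2, 2, 2]; total = 14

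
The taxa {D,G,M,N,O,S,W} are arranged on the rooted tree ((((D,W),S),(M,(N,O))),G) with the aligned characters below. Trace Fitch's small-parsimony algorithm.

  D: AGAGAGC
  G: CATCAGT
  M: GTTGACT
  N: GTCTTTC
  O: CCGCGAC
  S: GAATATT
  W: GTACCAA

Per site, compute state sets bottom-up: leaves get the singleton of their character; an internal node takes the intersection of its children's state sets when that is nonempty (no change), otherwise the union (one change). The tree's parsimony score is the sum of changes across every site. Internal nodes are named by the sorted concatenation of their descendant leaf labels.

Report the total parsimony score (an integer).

25

site 0, node DW: D={A} ∪ W={G} → {A,G} (+1)
site 0, node DSW: DW={A,G} ∩ S={G} → {G} (+0)
site 0, node NO: N={G} ∪ O={C} → {C,G} (+1)
site 0, node MNO: M={G} ∩ NO={C,G} → {G} (+0)
site 0, node DMNOSW: DSW={G} ∩ MNO={G} → {G} (+0)
site 0, node DGMNOSW: DMNOSW={G} ∪ G={C} → {C,G} (+1)
site 1, node DW: D={G} ∪ W={T} → {G,T} (+1)
site 1, node DSW: DW={G,T} ∪ S={A} → {A,G,T} (+1)
site 1, node NO: N={T} ∪ O={C} → {C,T} (+1)
site 1, node MNO: M={T} ∩ NO={C,T} → {T} (+0)
site 1, node DMNOSW: DSW={A,G,T} ∩ MNO={T} → {T} (+0)
site 1, node DGMNOSW: DMNOSW={T} ∪ G={A} → {A,T} (+1)
site 2, node DW: D={A} ∩ W={A} → {A} (+0)
site 2, node DSW: DW={A} ∩ S={A} → {A} (+0)
site 2, node NO: N={C} ∪ O={G} → {C,G} (+1)
site 2, node MNO: M={T} ∪ NO={C,G} → {C,G,T} (+1)
site 2, node DMNOSW: DSW={A} ∪ MNO={C,G,T} → {A,C,G,T} (+1)
site 2, node DGMNOSW: DMNOSW={A,C,G,T} ∩ G={T} → {T} (+0)
site 3, node DW: D={G} ∪ W={C} → {C,G} (+1)
site 3, node DSW: DW={C,G} ∪ S={T} → {C,G,T} (+1)
site 3, node NO: N={T} ∪ O={C} → {C,T} (+1)
site 3, node MNO: M={G} ∪ NO={C,T} → {C,G,T} (+1)
site 3, node DMNOSW: DSW={C,G,T} ∩ MNO={C,G,T} → {C,G,T} (+0)
site 3, node DGMNOSW: DMNOSW={C,G,T} ∩ G={C} → {C} (+0)
site 4, node DW: D={A} ∪ W={C} → {A,C} (+1)
site 4, node DSW: DW={A,C} ∩ S={A} → {A} (+0)
site 4, node NO: N={T} ∪ O={G} → {G,T} (+1)
site 4, node MNO: M={A} ∪ NO={G,T} → {A,G,T} (+1)
site 4, node DMNOSW: DSW={A} ∩ MNO={A,G,T} → {A} (+0)
site 4, node DGMNOSW: DMNOSW={A} ∩ G={A} → {A} (+0)
site 5, node DW: D={G} ∪ W={A} → {A,G} (+1)
site 5, node DSW: DW={A,G} ∪ S={T} → {A,G,T} (+1)
site 5, node NO: N={T} ∪ O={A} → {A,T} (+1)
site 5, node MNO: M={C} ∪ NO={A,T} → {A,C,T} (+1)
site 5, node DMNOSW: DSW={A,G,T} ∩ MNO={A,C,T} → {A,T} (+0)
site 5, node DGMNOSW: DMNOSW={A,T} ∪ G={G} → {A,G,T} (+1)
site 6, node DW: D={C} ∪ W={A} → {A,C} (+1)
site 6, node DSW: DW={A,C} ∪ S={T} → {A,C,T} (+1)
site 6, node NO: N={C} ∩ O={C} → {C} (+0)
site 6, node MNO: M={T} ∪ NO={C} → {C,T} (+1)
site 6, node DMNOSW: DSW={A,C,T} ∩ MNO={C,T} → {C,T} (+0)
site 6, node DGMNOSW: DMNOSW={C,T} ∩ G={T} → {T} (+0)
per-site changes: [3, 4, 3, 4, 3, 5, 3]; total = 25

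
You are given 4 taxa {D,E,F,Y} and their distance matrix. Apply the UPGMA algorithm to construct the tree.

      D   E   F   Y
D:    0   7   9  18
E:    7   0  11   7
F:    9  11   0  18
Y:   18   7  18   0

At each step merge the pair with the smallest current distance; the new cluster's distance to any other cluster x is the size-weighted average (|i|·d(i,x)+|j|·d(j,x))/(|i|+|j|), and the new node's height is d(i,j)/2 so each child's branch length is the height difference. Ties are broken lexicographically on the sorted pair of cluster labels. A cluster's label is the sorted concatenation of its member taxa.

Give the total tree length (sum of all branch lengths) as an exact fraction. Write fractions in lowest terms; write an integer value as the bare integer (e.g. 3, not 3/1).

137/6

1. join D+E (d=7) ⇒ DE; edges |D|=7/2, |E|=7/2
  updated: d(DE,F)=10, d(DE,Y)=25/2
2. join DE+F (d=10) ⇒ DEF; edges |DE|=3/2, |F|=5
  updated: d(DEF,Y)=43/3
3. join DEF+Y (d=43/3) ⇒ DEFY; edges |DEF|=13/6, |Y|=43/6
final tree: (((D:7/2,E:7/2):3/2,F:5):13/6,Y:43/6)
total length: 137/6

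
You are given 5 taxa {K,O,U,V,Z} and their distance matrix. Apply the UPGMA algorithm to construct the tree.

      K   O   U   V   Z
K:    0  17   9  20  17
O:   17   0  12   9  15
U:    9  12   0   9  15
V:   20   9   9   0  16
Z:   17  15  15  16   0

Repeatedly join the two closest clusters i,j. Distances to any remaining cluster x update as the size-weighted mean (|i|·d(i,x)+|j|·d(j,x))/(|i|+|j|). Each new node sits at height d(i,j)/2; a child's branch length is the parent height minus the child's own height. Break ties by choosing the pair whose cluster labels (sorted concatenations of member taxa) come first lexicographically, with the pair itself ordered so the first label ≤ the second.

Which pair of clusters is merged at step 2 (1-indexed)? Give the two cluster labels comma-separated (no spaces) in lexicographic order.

O,V

step 1: merge (K,U) at d=9; branch lengths K→9/2, U→9/2; new cluster KU
  updated: d(KU,O)=29/2, d(KU,V)=29/2, d(KU,Z)=16
step 2: merge (O,V) at d=9; branch lengths O→9/2, V→9/2; new cluster OV
  updated: d(KU,OV)=29/2, d(OV,Z)=31/2
step 3: merge (KU,OV) at d=29/2; branch lengths KU→11/4, OV→11/4; new cluster KOUV
  updated: d(KOUV,Z)=63/4
step 4: merge (KOUV,Z) at d=63/4; branch lengths KOUV→5/8, Z→63/8; new cluster KOUVZ
final tree: (((K:9/2,U:9/2):11/4,(O:9/2,V:9/2):11/4):5/8,Z:63/8)
total length: 32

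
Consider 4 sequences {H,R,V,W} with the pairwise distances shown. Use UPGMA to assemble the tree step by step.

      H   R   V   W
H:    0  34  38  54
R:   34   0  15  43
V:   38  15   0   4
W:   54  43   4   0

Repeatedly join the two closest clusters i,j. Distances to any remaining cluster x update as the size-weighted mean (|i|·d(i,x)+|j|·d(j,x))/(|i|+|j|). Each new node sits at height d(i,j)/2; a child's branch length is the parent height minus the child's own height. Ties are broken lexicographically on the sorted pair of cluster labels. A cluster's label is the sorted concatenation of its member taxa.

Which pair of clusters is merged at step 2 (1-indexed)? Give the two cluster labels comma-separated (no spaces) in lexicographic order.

iteration 1: select V,W (d=4); attach at lengths (2, 2); label the merged cluster VW
  updated: d(H,VW)=46, d(R,VW)=29
iteration 2: select R,VW (d=29); attach at lengths (29/2, 25/2); label the merged cluster RVW
  updated: d(H,RVW)=42
iteration 3: select H,RVW (d=42); attach at lengths (21, 13/2); label the merged cluster HRVW
final tree: (H:21,(R:29/2,(V:2,W:2):25/2):13/2)
total length: 117/2

R,VW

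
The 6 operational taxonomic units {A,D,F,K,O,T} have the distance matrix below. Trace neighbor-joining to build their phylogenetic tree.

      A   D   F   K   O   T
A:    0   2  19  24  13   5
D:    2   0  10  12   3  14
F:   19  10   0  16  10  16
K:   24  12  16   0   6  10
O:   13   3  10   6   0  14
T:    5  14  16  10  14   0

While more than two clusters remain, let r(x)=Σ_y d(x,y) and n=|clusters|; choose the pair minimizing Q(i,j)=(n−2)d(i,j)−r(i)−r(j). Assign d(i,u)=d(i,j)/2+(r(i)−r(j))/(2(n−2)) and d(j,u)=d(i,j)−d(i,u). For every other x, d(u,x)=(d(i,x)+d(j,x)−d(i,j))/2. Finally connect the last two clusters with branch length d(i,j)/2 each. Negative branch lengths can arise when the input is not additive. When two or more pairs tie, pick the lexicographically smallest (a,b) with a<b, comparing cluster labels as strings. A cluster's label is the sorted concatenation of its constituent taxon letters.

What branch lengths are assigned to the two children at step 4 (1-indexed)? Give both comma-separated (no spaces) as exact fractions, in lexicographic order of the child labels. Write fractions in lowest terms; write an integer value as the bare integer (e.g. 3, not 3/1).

33/16,123/16

1. join A+T (d=5, Q=-102) ⇒ AT; edges |A|=3, |T|=2
  updated: d(AT,D)=11/2, d(AT,F)=15, d(AT,K)=29/2, d(AT,O)=11
2. join K+O (d=6, Q=-121/2) ⇒ KO; edges |K|=73/12, |O|=-1/12
  updated: d(AT,KO)=39/4, d(D,KO)=9/2, d(F,KO)=10
3. join AT+D (d=11/2, Q=-157/4) ⇒ ADT; edges |AT|=85/16, |D|=3/16
  updated: d(ADT,F)=39/4, d(ADT,KO)=35/8
4. join ADT+F (d=39/4, Q=-193/8) ⇒ ADFT; edges |ADT|=33/16, |F|=123/16
  updated: d(ADFT,KO)=37/16
5. join ADFT+KO (d=37/16) ⇒ ADFKOT; edges |ADFT|=37/32, |KO|=37/32
final tree: ((((A:3,T:2):85/16,D:3/16):33/16,F:123/16):37/32,(K:73/12,O:-1/12):37/32)
total length: 457/16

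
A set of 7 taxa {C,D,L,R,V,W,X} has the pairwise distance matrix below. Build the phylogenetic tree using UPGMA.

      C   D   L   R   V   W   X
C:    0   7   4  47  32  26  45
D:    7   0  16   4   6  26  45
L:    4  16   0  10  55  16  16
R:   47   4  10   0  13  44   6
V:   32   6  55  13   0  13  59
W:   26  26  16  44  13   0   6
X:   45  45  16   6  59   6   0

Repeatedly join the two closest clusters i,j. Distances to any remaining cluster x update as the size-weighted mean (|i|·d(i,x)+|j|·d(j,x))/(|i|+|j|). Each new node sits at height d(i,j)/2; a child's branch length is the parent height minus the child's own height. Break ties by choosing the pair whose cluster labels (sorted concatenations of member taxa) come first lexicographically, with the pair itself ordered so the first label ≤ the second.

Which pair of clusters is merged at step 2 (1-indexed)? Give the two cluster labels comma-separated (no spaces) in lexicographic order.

step 1: merge (C,L) at d=4; branch lengths C→2, L→2; new cluster CL
  updated: d(CL,D)=23/2, d(CL,R)=57/2, d(CL,V)=87/2, d(CL,W)=21, d(CL,X)=61/2
step 2: merge (D,R) at d=4; branch lengths D→2, R→2; new cluster DR
  updated: d(CL,DR)=20, d(DR,V)=19/2, d(DR,W)=35, d(DR,X)=51/2
step 3: merge (W,X) at d=6; branch lengths W→3, X→3; new cluster WX
  updated: d(CL,WX)=103/4, d(DR,WX)=121/4, d(V,WX)=36
step 4: merge (DR,V) at d=19/2; branch lengths DR→11/4, V→19/4; new cluster DRV
  updated: d(CL,DRV)=167/6, d(DRV,WX)=193/6
step 5: merge (CL,WX) at d=103/4; branch lengths CL→87/8, WX→79/8; new cluster CLWX
  updated: d(CLWX,DRV)=30
step 6: merge (CLWX,DRV) at d=30; branch lengths CLWX→17/8, DRV→41/4; new cluster CDLRVWX
final tree: (((C:2,L:2):87/8,(W:3,X:3):79/8):17/8,((D:2,R:2):11/4,V:19/4):41/4)
total length: 437/8

D,R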